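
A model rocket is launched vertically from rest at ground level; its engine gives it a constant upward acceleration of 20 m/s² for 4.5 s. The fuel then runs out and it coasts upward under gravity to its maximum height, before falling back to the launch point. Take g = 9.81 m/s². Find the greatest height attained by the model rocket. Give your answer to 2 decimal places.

615.34 m

Phase 1 (powered ascent): v₀ = 0 m/s, a = 20 m/s².
v = v₀ + at = 0 + (20)(4.5) = 90.0 m/s
Δx = v₀t + ½at² = 0·4.5 + 0.5·20·4.5² = 202 m

Phase 2 (coasting upward): v₀ = 90.0 m/s, a = -9.81 m/s².
v = v₀ + at → t = (0 − 90.0) / -9.81 = 9.17 s
v² = v₀² + 2aΔx → Δx = (0² − 90.0²)/(2·-9.81) = 413 m
Maximum height = 202 + 413 = 615 m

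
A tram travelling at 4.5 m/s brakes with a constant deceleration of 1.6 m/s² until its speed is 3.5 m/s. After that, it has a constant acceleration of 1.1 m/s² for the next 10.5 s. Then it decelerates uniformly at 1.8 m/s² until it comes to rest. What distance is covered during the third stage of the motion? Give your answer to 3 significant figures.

62.9 m

Phase 1 (decelerating): v₀ = 4.50 m/s, a = -1.6 m/s².
v = v₀ + at → t = (3.5 − 4.50) / -1.6 = 0.625 s
v² = v₀² + 2aΔx → Δx = (3.5² − 4.50²)/(2·-1.6) = 2.50 m

Phase 2 (accelerating): v₀ = 3.50 m/s, a = 1.1 m/s².
v = v₀ + at = 3.50 + (1.1)(10.5) = 15.1 m/s
Δx = v₀t + ½at² = 3.50·10.5 + 0.5·1.1·10.5² = 97.4 m

Phase 3 (decelerating): v₀ = 15.1 m/s, a = -1.8 m/s².
v = v₀ + at → t = (0 − 15.1) / -1.8 = 8.36 s
v² = v₀² + 2aΔx → Δx = (0² − 15.1²)/(2·-1.8) = 62.9 m
Distance in phase 3 = 62.9 m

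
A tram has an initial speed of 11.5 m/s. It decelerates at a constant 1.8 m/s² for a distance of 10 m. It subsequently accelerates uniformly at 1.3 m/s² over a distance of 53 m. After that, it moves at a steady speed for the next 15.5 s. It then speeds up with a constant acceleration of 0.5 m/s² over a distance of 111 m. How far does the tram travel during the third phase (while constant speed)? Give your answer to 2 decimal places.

237.13 m

Phase 1 (decelerating): v₀ = 11.5 m/s, a = -1.8 m/s².
v² = v₀² + 2aΔx = 11.5² + 2·-1.8·10 = 96.2 → v = 9.81 m/s
t = (v − v₀)/a = (9.81 − 11.5)/-1.8 = 0.938 s

Phase 2 (accelerating): v₀ = 9.81 m/s, a = 1.3 m/s².
v² = v₀² + 2aΔx = 9.81² + 2·1.3·53 = 234 → v = 15.3 m/s
t = (v − v₀)/a = (15.3 − 9.81)/1.3 = 4.22 s

Phase 3 (constant speed): v₀ = 15.3 m/s, a = 0 m/s².
v = v₀ + at = 15.3 + (0)(15.5) = 15.3 m/s
Δx = v₀t + ½at² = 15.3·15.5 + 0.5·0·15.5² = 237 m
Distance in phase 3 = 237 m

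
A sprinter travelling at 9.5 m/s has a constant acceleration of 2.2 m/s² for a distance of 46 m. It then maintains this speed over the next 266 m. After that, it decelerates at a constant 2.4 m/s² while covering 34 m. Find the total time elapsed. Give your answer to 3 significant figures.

21.4 s

Phase 1 (accelerating): v₀ = 9.50 m/s, a = 2.2 m/s².
v² = v₀² + 2aΔx = 9.50² + 2·2.2·46 = 293 → v = 17.1 m/s
t = (v − v₀)/a = (17.1 − 9.50)/2.2 = 3.46 s

Phase 2 (constant speed): v₀ = 17.1 m/s, a = 0 m/s².
Constant speed: t = d/v = 266/17.1 = 15.5 s

Phase 3 (decelerating): v₀ = 17.1 m/s, a = -2.4 m/s².
v² = v₀² + 2aΔx = 17.1² + 2·-2.4·34 = 129 → v = 11.4 m/s
t = (v − v₀)/a = (11.4 − 17.1)/-2.4 = 2.39 s
Total time = 3.46 + 15.5 + 2.39 = 21.4 s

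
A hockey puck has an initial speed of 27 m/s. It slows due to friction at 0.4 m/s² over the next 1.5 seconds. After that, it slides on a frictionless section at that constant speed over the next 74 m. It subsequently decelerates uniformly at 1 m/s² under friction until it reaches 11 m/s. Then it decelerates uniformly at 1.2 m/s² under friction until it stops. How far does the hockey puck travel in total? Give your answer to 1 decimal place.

452.4 m

Phase 1 (decelerating): v₀ = 27.0 m/s, a = -0.4 m/s².
v = v₀ + at = 27.0 + (-0.4)(1.5) = 26.4 m/s
Δx = v₀t + ½at² = 27.0·1.5 + 0.5·-0.4·1.5² = 40.0 m

Phase 2 (constant speed): v₀ = 26.4 m/s, a = 0 m/s².
Constant speed: t = d/v = 74/26.4 = 2.80 s

Phase 3 (decelerating): v₀ = 26.4 m/s, a = -1 m/s².
v = v₀ + at → t = (11 − 26.4) / -1 = 15.4 s
v² = v₀² + 2aΔx → Δx = (11² − 26.4²)/(2·-1) = 288 m

Phase 4 (decelerating): v₀ = 11.0 m/s, a = -1.2 m/s².
v = v₀ + at → t = (0 − 11.0) / -1.2 = 9.17 s
v² = v₀² + 2aΔx → Δx = (0² − 11.0²)/(2·-1.2) = 50.4 m
Total distance = 40.0 + 74.0 + 288 + 50.4 = 452 m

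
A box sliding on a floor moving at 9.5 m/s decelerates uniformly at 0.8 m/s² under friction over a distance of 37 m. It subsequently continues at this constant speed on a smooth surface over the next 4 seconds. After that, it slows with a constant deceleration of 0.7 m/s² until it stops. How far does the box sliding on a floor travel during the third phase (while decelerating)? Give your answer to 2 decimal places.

22.18 m

Phase 1 (decelerating): v₀ = 9.50 m/s, a = -0.8 m/s².
v² = v₀² + 2aΔx = 9.50² + 2·-0.8·37 = 31.0 → v = 5.57 m/s
t = (v − v₀)/a = (5.57 − 9.50)/-0.8 = 4.91 s

Phase 2 (constant speed): v₀ = 5.57 m/s, a = 0 m/s².
v = v₀ + at = 5.57 + (0)(4) = 5.57 m/s
Δx = v₀t + ½at² = 5.57·4 + 0.5·0·4² = 22.3 m

Phase 3 (decelerating): v₀ = 5.57 m/s, a = -0.7 m/s².
v = v₀ + at → t = (0 − 5.57) / -0.7 = 7.96 s
v² = v₀² + 2aΔx → Δx = (0² − 5.57²)/(2·-0.7) = 22.2 m
Distance in phase 3 = 22.2 m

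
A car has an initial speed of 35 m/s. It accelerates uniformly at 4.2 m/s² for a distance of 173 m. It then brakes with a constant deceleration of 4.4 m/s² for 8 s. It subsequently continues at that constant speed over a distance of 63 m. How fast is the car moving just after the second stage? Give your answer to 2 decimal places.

16.55 m/s

Phase 1 (accelerating): v₀ = 35.0 m/s, a = 4.2 m/s².
v² = v₀² + 2aΔx = 35.0² + 2·4.2·173 = 2680 → v = 51.8 m/s
t = (v − v₀)/a = (51.8 − 35.0)/4.2 = 3.99 s

Phase 2 (decelerating): v₀ = 51.8 m/s, a = -4.4 m/s².
v = v₀ + at = 51.8 + (-4.4)(8) = 16.6 m/s
Δx = v₀t + ½at² = 51.8·8 + 0.5·-4.4·8² = 273 m
Speed at end of phase 2 = 16.6 m/s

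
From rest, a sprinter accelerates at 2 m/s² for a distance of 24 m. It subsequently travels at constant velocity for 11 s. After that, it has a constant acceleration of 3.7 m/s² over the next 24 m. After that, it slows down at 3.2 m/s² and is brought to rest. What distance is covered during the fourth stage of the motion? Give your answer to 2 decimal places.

Phase 1 (accelerating): v₀ = 0 m/s, a = 2 m/s².
v² = v₀² + 2aΔx = 0² + 2·2·24 = 96.0 → v = 9.80 m/s
t = (v − v₀)/a = (9.80 − 0)/2 = 4.90 s

Phase 2 (constant speed): v₀ = 9.80 m/s, a = 0 m/s².
v = v₀ + at = 9.80 + (0)(11) = 9.80 m/s
Δx = v₀t + ½at² = 9.80·11 + 0.5·0·11² = 108 m

Phase 3 (accelerating): v₀ = 9.80 m/s, a = 3.7 m/s².
v² = v₀² + 2aΔx = 9.80² + 2·3.7·24 = 274 → v = 16.5 m/s
t = (v − v₀)/a = (16.5 − 9.80)/3.7 = 1.82 s

Phase 4 (decelerating): v₀ = 16.5 m/s, a = -3.2 m/s².
v = v₀ + at → t = (0 − 16.5) / -3.2 = 5.17 s
v² = v₀² + 2aΔx → Δx = (0² − 16.5²)/(2·-3.2) = 42.8 m
Distance in phase 4 = 42.8 m

42.75 m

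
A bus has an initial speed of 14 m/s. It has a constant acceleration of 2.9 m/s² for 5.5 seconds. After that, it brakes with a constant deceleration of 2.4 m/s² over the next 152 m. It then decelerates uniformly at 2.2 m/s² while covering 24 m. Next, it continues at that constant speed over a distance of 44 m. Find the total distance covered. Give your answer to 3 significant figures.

341 m

Phase 1 (accelerating): v₀ = 14.0 m/s, a = 2.9 m/s².
v = v₀ + at = 14.0 + (2.9)(5.5) = 29.9 m/s
Δx = v₀t + ½at² = 14.0·5.5 + 0.5·2.9·5.5² = 121 m

Phase 2 (decelerating): v₀ = 29.9 m/s, a = -2.4 m/s².
v² = v₀² + 2aΔx = 29.9² + 2·-2.4·152 = 167 → v = 12.9 m/s
t = (v − v₀)/a = (12.9 − 29.9)/-2.4 = 7.09 s

Phase 3 (decelerating): v₀ = 12.9 m/s, a = -2.2 m/s².
v² = v₀² + 2aΔx = 12.9² + 2·-2.2·24 = 61.8 → v = 7.86 m/s
t = (v − v₀)/a = (7.86 − 12.9)/-2.2 = 2.31 s

Phase 4 (constant speed): v₀ = 7.86 m/s, a = 0 m/s².
Constant speed: t = d/v = 44/7.86 = 5.60 s
Total distance = 121 + 152 + 24.0 + 44.0 = 341 m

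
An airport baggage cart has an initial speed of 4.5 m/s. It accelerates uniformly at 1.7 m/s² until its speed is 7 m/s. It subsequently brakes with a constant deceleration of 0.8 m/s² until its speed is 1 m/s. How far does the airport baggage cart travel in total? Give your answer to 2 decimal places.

38.46 m

Phase 1 (accelerating): v₀ = 4.50 m/s, a = 1.7 m/s².
v = v₀ + at → t = (7 − 4.50) / 1.7 = 1.47 s
v² = v₀² + 2aΔx → Δx = (7² − 4.50²)/(2·1.7) = 8.46 m

Phase 2 (decelerating): v₀ = 7.00 m/s, a = -0.8 m/s².
v = v₀ + at → t = (1 − 7.00) / -0.8 = 7.50 s
v² = v₀² + 2aΔx → Δx = (1² − 7.00²)/(2·-0.8) = 30.0 m
Total distance = 8.46 + 30.0 = 38.5 m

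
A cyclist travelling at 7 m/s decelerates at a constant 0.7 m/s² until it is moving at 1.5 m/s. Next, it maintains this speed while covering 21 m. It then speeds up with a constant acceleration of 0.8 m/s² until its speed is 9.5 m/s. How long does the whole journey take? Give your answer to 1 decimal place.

Phase 1 (decelerating): v₀ = 7.00 m/s, a = -0.7 m/s².
v = v₀ + at → t = (1.5 − 7.00) / -0.7 = 7.86 s
v² = v₀² + 2aΔx → Δx = (1.5² − 7.00²)/(2·-0.7) = 33.4 m

Phase 2 (constant speed): v₀ = 1.50 m/s, a = 0 m/s².
Constant speed: t = d/v = 21/1.50 = 14.0 s

Phase 3 (accelerating): v₀ = 1.50 m/s, a = 0.8 m/s².
v = v₀ + at → t = (9.5 − 1.50) / 0.8 = 10.0 s
v² = v₀² + 2aΔx → Δx = (9.5² − 1.50²)/(2·0.8) = 55.0 m
Total time = 7.86 + 14.0 + 10.0 = 31.9 s

31.9 s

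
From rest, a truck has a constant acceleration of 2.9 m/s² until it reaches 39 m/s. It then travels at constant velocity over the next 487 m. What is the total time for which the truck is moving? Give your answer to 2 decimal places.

Phase 1 (accelerating): v₀ = 0 m/s, a = 2.9 m/s².
v = v₀ + at → t = (39 − 0) / 2.9 = 13.4 s
v² = v₀² + 2aΔx → Δx = (39² − 0²)/(2·2.9) = 262 m

Phase 2 (constant speed): v₀ = 39.0 m/s, a = 0 m/s².
Constant speed: t = d/v = 487/39.0 = 12.5 s
Total time = 13.4 + 12.5 = 25.9 s

25.94 s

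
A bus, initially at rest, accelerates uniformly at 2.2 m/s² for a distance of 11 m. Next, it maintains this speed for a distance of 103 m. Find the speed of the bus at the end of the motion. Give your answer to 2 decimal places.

Phase 1 (accelerating): v₀ = 0 m/s, a = 2.2 m/s².
v² = v₀² + 2aΔx = 0² + 2·2.2·11 = 48.4 → v = 6.96 m/s
t = (v − v₀)/a = (6.96 − 0)/2.2 = 3.16 s

Phase 2 (constant speed): v₀ = 6.96 m/s, a = 0 m/s².
Constant speed: t = d/v = 103/6.96 = 14.8 s
Final speed = 6.96 m/s

6.96 m/s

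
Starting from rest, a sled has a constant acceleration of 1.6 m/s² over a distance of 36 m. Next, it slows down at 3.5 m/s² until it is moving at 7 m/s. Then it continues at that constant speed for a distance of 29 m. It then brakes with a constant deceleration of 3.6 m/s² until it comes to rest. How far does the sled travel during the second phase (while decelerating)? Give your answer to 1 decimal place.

9.5 m

Phase 1 (accelerating): v₀ = 0 m/s, a = 1.6 m/s².
v² = v₀² + 2aΔx = 0² + 2·1.6·36 = 115 → v = 10.7 m/s
t = (v − v₀)/a = (10.7 − 0)/1.6 = 6.71 s

Phase 2 (decelerating): v₀ = 10.7 m/s, a = -3.5 m/s².
v = v₀ + at → t = (7 − 10.7) / -3.5 = 1.07 s
v² = v₀² + 2aΔx → Δx = (7² − 10.7²)/(2·-3.5) = 9.46 m
Distance in phase 2 = 9.46 m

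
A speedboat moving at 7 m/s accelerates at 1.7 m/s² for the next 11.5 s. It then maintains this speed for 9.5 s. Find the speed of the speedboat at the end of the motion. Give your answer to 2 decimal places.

26.55 m/s

Phase 1 (accelerating): v₀ = 7.00 m/s, a = 1.7 m/s².
v = v₀ + at = 7.00 + (1.7)(11.5) = 26.6 m/s
Δx = v₀t + ½at² = 7.00·11.5 + 0.5·1.7·11.5² = 193 m

Phase 2 (constant speed): v₀ = 26.6 m/s, a = 0 m/s².
v = v₀ + at = 26.6 + (0)(9.5) = 26.6 m/s
Δx = v₀t + ½at² = 26.6·9.5 + 0.5·0·9.5² = 252 m
Final speed = 26.6 m/s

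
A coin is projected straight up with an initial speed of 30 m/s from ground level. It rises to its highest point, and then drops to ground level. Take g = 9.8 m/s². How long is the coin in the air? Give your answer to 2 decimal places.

Phase 1 (rising): v₀ = 30.0 m/s, a = -9.8 m/s².
v = v₀ + at → t = (0 − 30.0) / -9.8 = 3.06 s
v² = v₀² + 2aΔx → Δx = (0² − 30.0²)/(2·-9.8) = 45.9 m

Phase 2 (falling): v₀ = 0 m/s, a = -9.8 m/s².
Falls 45.9 m from rest: t = √(2·45.9/9.8) = 3.06 s; v = g·t = 30.0 m/s.
Total time = 3.06 + 3.06 = 6.12 s

6.12 s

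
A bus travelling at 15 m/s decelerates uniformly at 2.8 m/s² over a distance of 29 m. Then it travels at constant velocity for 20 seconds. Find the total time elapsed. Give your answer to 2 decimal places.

Phase 1 (decelerating): v₀ = 15.0 m/s, a = -2.8 m/s².
v² = v₀² + 2aΔx = 15.0² + 2·-2.8·29 = 62.6 → v = 7.91 m/s
t = (v − v₀)/a = (7.91 − 15.0)/-2.8 = 2.53 s

Phase 2 (constant speed): v₀ = 7.91 m/s, a = 0 m/s².
v = v₀ + at = 7.91 + (0)(20) = 7.91 m/s
Δx = v₀t + ½at² = 7.91·20 + 0.5·0·20² = 158 m
Total time = 2.53 + 20.0 = 22.5 s

22.53 s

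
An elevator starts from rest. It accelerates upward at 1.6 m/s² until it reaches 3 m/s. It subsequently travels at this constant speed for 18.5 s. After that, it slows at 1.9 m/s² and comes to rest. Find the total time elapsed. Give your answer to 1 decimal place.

Phase 1 (accelerating): v₀ = 0 m/s, a = 1.6 m/s².
v = v₀ + at → t = (3 − 0) / 1.6 = 1.88 s
v² = v₀² + 2aΔx → Δx = (3² − 0²)/(2·1.6) = 2.81 m

Phase 2 (constant speed): v₀ = 3.00 m/s, a = 0 m/s².
v = v₀ + at = 3.00 + (0)(18.5) = 3.00 m/s
Δx = v₀t + ½at² = 3.00·18.5 + 0.5·0·18.5² = 55.5 m

Phase 3 (decelerating): v₀ = 3.00 m/s, a = -1.9 m/s².
v = v₀ + at → t = (0 − 3.00) / -1.9 = 1.58 s
v² = v₀² + 2aΔx → Δx = (0² − 3.00²)/(2·-1.9) = 2.37 m
Total time = 1.88 + 18.5 + 1.58 = 22.0 s

22.0 s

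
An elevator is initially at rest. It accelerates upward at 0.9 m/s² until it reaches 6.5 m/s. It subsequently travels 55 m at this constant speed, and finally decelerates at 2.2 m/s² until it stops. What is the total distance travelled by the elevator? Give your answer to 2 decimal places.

88.07 m

Phase 1 (accelerating): v₀ = 0 m/s, a = 0.9 m/s².
v = v₀ + at → t = (6.5 − 0) / 0.9 = 7.22 s
v² = v₀² + 2aΔx → Δx = (6.5² − 0²)/(2·0.9) = 23.5 m

Phase 2 (constant speed): v₀ = 6.50 m/s, a = 0 m/s².
Constant speed: t = d/v = 55/6.50 = 8.46 s

Phase 3 (decelerating): v₀ = 6.50 m/s, a = -2.2 m/s².
v = v₀ + at → t = (0 − 6.50) / -2.2 = 2.95 s
v² = v₀² + 2aΔx → Δx = (0² − 6.50²)/(2·-2.2) = 9.60 m
Total distance = 23.5 + 55.0 + 9.60 = 88.1 m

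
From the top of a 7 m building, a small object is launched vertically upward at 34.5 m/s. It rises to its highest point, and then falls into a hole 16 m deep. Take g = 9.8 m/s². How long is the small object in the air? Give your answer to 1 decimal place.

Phase 1 (rising): v₀ = 34.5 m/s, a = -9.8 m/s².
v = v₀ + at → t = (0 − 34.5) / -9.8 = 3.52 s
v² = v₀² + 2aΔx → Δx = (0² − 34.5²)/(2·-9.8) = 60.7 m

Phase 2 (falling): v₀ = 0 m/s, a = -9.8 m/s².
Falls 83.7 m from rest: t = √(2·83.7/9.8) = 4.13 s; v = g·t = 40.5 m/s.
Total time = 3.52 + 4.13 = 7.65 s

7.7 s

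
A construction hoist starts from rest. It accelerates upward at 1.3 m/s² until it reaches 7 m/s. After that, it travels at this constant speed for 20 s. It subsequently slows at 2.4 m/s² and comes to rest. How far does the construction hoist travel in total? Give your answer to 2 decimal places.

169.05 m

Phase 1 (accelerating): v₀ = 0 m/s, a = 1.3 m/s².
v = v₀ + at → t = (7 − 0) / 1.3 = 5.38 s
v² = v₀² + 2aΔx → Δx = (7² − 0²)/(2·1.3) = 18.8 m

Phase 2 (constant speed): v₀ = 7.00 m/s, a = 0 m/s².
v = v₀ + at = 7.00 + (0)(20) = 7.00 m/s
Δx = v₀t + ½at² = 7.00·20 + 0.5·0·20² = 140 m

Phase 3 (decelerating): v₀ = 7.00 m/s, a = -2.4 m/s².
v = v₀ + at → t = (0 − 7.00) / -2.4 = 2.92 s
v² = v₀² + 2aΔx → Δx = (0² − 7.00²)/(2·-2.4) = 10.2 m
Total distance = 18.8 + 140 + 10.2 = 169 m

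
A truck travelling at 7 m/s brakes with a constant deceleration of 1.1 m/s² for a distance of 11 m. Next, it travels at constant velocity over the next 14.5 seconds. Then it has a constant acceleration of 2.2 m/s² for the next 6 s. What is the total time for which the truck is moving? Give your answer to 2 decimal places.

22.34 s

Phase 1 (decelerating): v₀ = 7.00 m/s, a = -1.1 m/s².
v² = v₀² + 2aΔx = 7.00² + 2·-1.1·11 = 24.8 → v = 4.98 m/s
t = (v − v₀)/a = (4.98 − 7.00)/-1.1 = 1.84 s

Phase 2 (constant speed): v₀ = 4.98 m/s, a = 0 m/s².
v = v₀ + at = 4.98 + (0)(14.5) = 4.98 m/s
Δx = v₀t + ½at² = 4.98·14.5 + 0.5·0·14.5² = 72.2 m

Phase 3 (accelerating): v₀ = 4.98 m/s, a = 2.2 m/s².
v = v₀ + at = 4.98 + (2.2)(6) = 18.2 m/s
Δx = v₀t + ½at² = 4.98·6 + 0.5·2.2·6² = 69.5 m
Total time = 1.84 + 14.5 + 6.00 = 22.3 s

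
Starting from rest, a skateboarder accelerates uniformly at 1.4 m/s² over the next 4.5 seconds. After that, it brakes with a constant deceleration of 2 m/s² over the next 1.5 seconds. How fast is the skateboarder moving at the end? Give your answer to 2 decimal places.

3.30 m/s

Phase 1 (accelerating): v₀ = 0 m/s, a = 1.4 m/s².
v = v₀ + at = 0 + (1.4)(4.5) = 6.30 m/s
Δx = v₀t + ½at² = 0·4.5 + 0.5·1.4·4.5² = 14.2 m

Phase 2 (decelerating): v₀ = 6.30 m/s, a = -2 m/s².
v = v₀ + at = 6.30 + (-2)(1.5) = 3.30 m/s
Δx = v₀t + ½at² = 6.30·1.5 + 0.5·-2·1.5² = 7.20 m
Final speed = 3.30 m/s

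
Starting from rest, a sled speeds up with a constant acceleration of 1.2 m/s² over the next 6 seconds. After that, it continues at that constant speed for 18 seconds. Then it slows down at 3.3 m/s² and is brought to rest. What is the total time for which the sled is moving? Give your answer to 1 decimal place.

26.2 s

Phase 1 (accelerating): v₀ = 0 m/s, a = 1.2 m/s².
v = v₀ + at = 0 + (1.2)(6) = 7.20 m/s
Δx = v₀t + ½at² = 0·6 + 0.5·1.2·6² = 21.6 m

Phase 2 (constant speed): v₀ = 7.20 m/s, a = 0 m/s².
v = v₀ + at = 7.20 + (0)(18) = 7.20 m/s
Δx = v₀t + ½at² = 7.20·18 + 0.5·0·18² = 130 m

Phase 3 (decelerating): v₀ = 7.20 m/s, a = -3.3 m/s².
v = v₀ + at → t = (0 − 7.20) / -3.3 = 2.18 s
v² = v₀² + 2aΔx → Δx = (0² − 7.20²)/(2·-3.3) = 7.85 m
Total time = 6.00 + 18.0 + 2.18 = 26.2 s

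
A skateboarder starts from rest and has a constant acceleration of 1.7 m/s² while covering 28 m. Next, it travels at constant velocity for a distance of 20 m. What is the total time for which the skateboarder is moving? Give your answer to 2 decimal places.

7.79 s

Phase 1 (accelerating): v₀ = 0 m/s, a = 1.7 m/s².
v² = v₀² + 2aΔx = 0² + 2·1.7·28 = 95.2 → v = 9.76 m/s
t = (v − v₀)/a = (9.76 − 0)/1.7 = 5.74 s

Phase 2 (constant speed): v₀ = 9.76 m/s, a = 0 m/s².
Constant speed: t = d/v = 20/9.76 = 2.05 s
Total time = 5.74 + 2.05 = 7.79 s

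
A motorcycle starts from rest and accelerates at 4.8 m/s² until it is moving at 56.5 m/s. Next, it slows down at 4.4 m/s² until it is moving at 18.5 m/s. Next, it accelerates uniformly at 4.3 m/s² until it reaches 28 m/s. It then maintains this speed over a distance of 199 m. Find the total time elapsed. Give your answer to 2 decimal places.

Phase 1 (accelerating): v₀ = 0 m/s, a = 4.8 m/s².
v = v₀ + at → t = (56.5 − 0) / 4.8 = 11.8 s
v² = v₀² + 2aΔx → Δx = (56.5² − 0²)/(2·4.8) = 333 m

Phase 2 (decelerating): v₀ = 56.5 m/s, a = -4.4 m/s².
v = v₀ + at → t = (18.5 − 56.5) / -4.4 = 8.64 s
v² = v₀² + 2aΔx → Δx = (18.5² − 56.5²)/(2·-4.4) = 324 m

Phase 3 (accelerating): v₀ = 18.5 m/s, a = 4.3 m/s².
v = v₀ + at → t = (28 − 18.5) / 4.3 = 2.21 s
v² = v₀² + 2aΔx → Δx = (28² − 18.5²)/(2·4.3) = 51.4 m

Phase 4 (constant speed): v₀ = 28.0 m/s, a = 0 m/s².
Constant speed: t = d/v = 199/28.0 = 7.11 s
Total time = 11.8 + 8.64 + 2.21 + 7.11 = 29.7 s

29.72 s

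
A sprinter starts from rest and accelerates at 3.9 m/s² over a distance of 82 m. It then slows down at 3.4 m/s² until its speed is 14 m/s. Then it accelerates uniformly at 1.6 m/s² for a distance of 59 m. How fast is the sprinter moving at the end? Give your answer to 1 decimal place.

Phase 1 (accelerating): v₀ = 0 m/s, a = 3.9 m/s².
v² = v₀² + 2aΔx = 0² + 2·3.9·82 = 640 → v = 25.3 m/s
t = (v − v₀)/a = (25.3 − 0)/3.9 = 6.48 s

Phase 2 (decelerating): v₀ = 25.3 m/s, a = -3.4 m/s².
v = v₀ + at → t = (14 − 25.3) / -3.4 = 3.32 s
v² = v₀² + 2aΔx → Δx = (14² − 25.3²)/(2·-3.4) = 65.2 m

Phase 3 (accelerating): v₀ = 14.0 m/s, a = 1.6 m/s².
v² = v₀² + 2aΔx = 14.0² + 2·1.6·59 = 385 → v = 19.6 m/s
t = (v − v₀)/a = (19.6 − 14.0)/1.6 = 3.51 s
Final speed = 19.6 m/s

19.6 m/s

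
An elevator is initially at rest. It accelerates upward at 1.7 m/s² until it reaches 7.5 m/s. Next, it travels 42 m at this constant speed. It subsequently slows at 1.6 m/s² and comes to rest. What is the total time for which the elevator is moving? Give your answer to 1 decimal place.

14.7 s

Phase 1 (accelerating): v₀ = 0 m/s, a = 1.7 m/s².
v = v₀ + at → t = (7.5 − 0) / 1.7 = 4.41 s
v² = v₀² + 2aΔx → Δx = (7.5² − 0²)/(2·1.7) = 16.5 m

Phase 2 (constant speed): v₀ = 7.50 m/s, a = 0 m/s².
Constant speed: t = d/v = 42/7.50 = 5.60 s

Phase 3 (decelerating): v₀ = 7.50 m/s, a = -1.6 m/s².
v = v₀ + at → t = (0 − 7.50) / -1.6 = 4.69 s
v² = v₀² + 2aΔx → Δx = (0² − 7.50²)/(2·-1.6) = 17.6 m
Total time = 4.41 + 5.60 + 4.69 = 14.7 s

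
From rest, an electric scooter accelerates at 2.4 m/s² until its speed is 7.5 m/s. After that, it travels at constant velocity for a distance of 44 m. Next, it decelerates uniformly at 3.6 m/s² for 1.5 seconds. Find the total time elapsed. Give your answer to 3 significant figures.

10.5 s

Phase 1 (accelerating): v₀ = 0 m/s, a = 2.4 m/s².
v = v₀ + at → t = (7.5 − 0) / 2.4 = 3.12 s
v² = v₀² + 2aΔx → Δx = (7.5² − 0²)/(2·2.4) = 11.7 m

Phase 2 (constant speed): v₀ = 7.50 m/s, a = 0 m/s².
Constant speed: t = d/v = 44/7.50 = 5.87 s

Phase 3 (decelerating): v₀ = 7.50 m/s, a = -3.6 m/s².
v = v₀ + at = 7.50 + (-3.6)(1.5) = 2.10 m/s
Δx = v₀t + ½at² = 7.50·1.5 + 0.5·-3.6·1.5² = 7.20 m
Total time = 3.12 + 5.87 + 1.50 = 10.5 s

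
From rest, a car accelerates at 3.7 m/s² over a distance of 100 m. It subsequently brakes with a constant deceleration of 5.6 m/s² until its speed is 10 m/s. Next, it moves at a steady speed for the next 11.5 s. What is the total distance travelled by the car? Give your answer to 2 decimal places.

272.14 m

Phase 1 (accelerating): v₀ = 0 m/s, a = 3.7 m/s².
v² = v₀² + 2aΔx = 0² + 2·3.7·100 = 740 → v = 27.2 m/s
t = (v − v₀)/a = (27.2 − 0)/3.7 = 7.35 s

Phase 2 (decelerating): v₀ = 27.2 m/s, a = -5.6 m/s².
v = v₀ + at → t = (10 − 27.2) / -5.6 = 3.07 s
v² = v₀² + 2aΔx → Δx = (10² − 27.2²)/(2·-5.6) = 57.1 m

Phase 3 (constant speed): v₀ = 10.0 m/s, a = 0 m/s².
v = v₀ + at = 10.0 + (0)(11.5) = 10.0 m/s
Δx = v₀t + ½at² = 10.0·11.5 + 0.5·0·11.5² = 115 m
Total distance = 100 + 57.1 + 115 = 272 m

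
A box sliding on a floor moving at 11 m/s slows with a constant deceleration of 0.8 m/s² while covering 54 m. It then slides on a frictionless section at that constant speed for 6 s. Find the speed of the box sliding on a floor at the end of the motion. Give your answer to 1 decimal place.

Phase 1 (decelerating): v₀ = 11.0 m/s, a = -0.8 m/s².
v² = v₀² + 2aΔx = 11.0² + 2·-0.8·54 = 34.6 → v = 5.88 m/s
t = (v − v₀)/a = (5.88 − 11.0)/-0.8 = 6.40 s

Phase 2 (constant speed): v₀ = 5.88 m/s, a = 0 m/s².
v = v₀ + at = 5.88 + (0)(6) = 5.88 m/s
Δx = v₀t + ½at² = 5.88·6 + 0.5·0·6² = 35.3 m
Final speed = 5.88 m/s

5.9 m/s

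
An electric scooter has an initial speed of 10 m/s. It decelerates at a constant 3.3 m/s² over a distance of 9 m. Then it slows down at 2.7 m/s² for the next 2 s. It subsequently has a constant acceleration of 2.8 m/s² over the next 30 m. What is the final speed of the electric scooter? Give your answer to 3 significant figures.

13.0 m/s

Phase 1 (decelerating): v₀ = 10.0 m/s, a = -3.3 m/s².
v² = v₀² + 2aΔx = 10.0² + 2·-3.3·9 = 40.6 → v = 6.37 m/s
t = (v − v₀)/a = (6.37 − 10.0)/-3.3 = 1.10 s

Phase 2 (decelerating): v₀ = 6.37 m/s, a = -2.7 m/s².
v = v₀ + at = 6.37 + (-2.7)(2) = 0.972 m/s
Δx = v₀t + ½at² = 6.37·2 + 0.5·-2.7·2² = 7.34 m

Phase 3 (accelerating): v₀ = 0.972 m/s, a = 2.8 m/s².
v² = v₀² + 2aΔx = 0.972² + 2·2.8·30 = 169 → v = 13.0 m/s
t = (v − v₀)/a = (13.0 − 0.972)/2.8 = 4.30 s
Final speed = 13.0 m/s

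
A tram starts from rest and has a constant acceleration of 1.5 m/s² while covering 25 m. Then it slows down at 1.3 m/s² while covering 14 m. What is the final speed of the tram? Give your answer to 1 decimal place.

Phase 1 (accelerating): v₀ = 0 m/s, a = 1.5 m/s².
v² = v₀² + 2aΔx = 0² + 2·1.5·25 = 75.0 → v = 8.66 m/s
t = (v − v₀)/a = (8.66 − 0)/1.5 = 5.77 s

Phase 2 (decelerating): v₀ = 8.66 m/s, a = -1.3 m/s².
v² = v₀² + 2aΔx = 8.66² + 2·-1.3·14 = 38.6 → v = 6.21 m/s
t = (v − v₀)/a = (6.21 − 8.66)/-1.3 = 1.88 s
Final speed = 6.21 m/s

6.2 m/s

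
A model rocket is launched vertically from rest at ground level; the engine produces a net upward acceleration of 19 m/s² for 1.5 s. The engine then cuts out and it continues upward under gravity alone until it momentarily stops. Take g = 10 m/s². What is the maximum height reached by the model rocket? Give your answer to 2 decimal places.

61.99 m

Phase 1 (powered ascent): v₀ = 0 m/s, a = 19 m/s².
v = v₀ + at = 0 + (19)(1.5) = 28.5 m/s
Δx = v₀t + ½at² = 0·1.5 + 0.5·19·1.5² = 21.4 m

Phase 2 (coasting upward): v₀ = 28.5 m/s, a = -10 m/s².
v = v₀ + at → t = (0 − 28.5) / -10 = 2.85 s
v² = v₀² + 2aΔx → Δx = (0² − 28.5²)/(2·-10) = 40.6 m
Maximum height = 21.4 + 40.6 = 62.0 m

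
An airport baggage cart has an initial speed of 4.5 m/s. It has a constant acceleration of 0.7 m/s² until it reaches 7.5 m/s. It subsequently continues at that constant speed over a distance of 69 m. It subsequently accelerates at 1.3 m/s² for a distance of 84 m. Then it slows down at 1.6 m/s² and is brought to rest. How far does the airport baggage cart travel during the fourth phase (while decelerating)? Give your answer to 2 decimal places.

85.83 m

Phase 1 (accelerating): v₀ = 4.50 m/s, a = 0.7 m/s².
v = v₀ + at → t = (7.5 − 4.50) / 0.7 = 4.29 s
v² = v₀² + 2aΔx → Δx = (7.5² − 4.50²)/(2·0.7) = 25.7 m

Phase 2 (constant speed): v₀ = 7.50 m/s, a = 0 m/s².
Constant speed: t = d/v = 69/7.50 = 9.20 s

Phase 3 (accelerating): v₀ = 7.50 m/s, a = 1.3 m/s².
v² = v₀² + 2aΔx = 7.50² + 2·1.3·84 = 275 → v = 16.6 m/s
t = (v − v₀)/a = (16.6 − 7.50)/1.3 = 6.98 s

Phase 4 (decelerating): v₀ = 16.6 m/s, a = -1.6 m/s².
v = v₀ + at → t = (0 − 16.6) / -1.6 = 10.4 s
v² = v₀² + 2aΔx → Δx = (0² − 16.6²)/(2·-1.6) = 85.8 m
Distance in phase 4 = 85.8 m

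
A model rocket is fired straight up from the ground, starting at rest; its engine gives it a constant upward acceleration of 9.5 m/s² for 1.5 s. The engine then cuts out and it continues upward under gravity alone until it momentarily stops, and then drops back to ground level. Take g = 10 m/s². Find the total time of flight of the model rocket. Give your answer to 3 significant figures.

Phase 1 (powered ascent): v₀ = 0 m/s, a = 9.5 m/s².
v = v₀ + at = 0 + (9.5)(1.5) = 14.2 m/s
Δx = v₀t + ½at² = 0·1.5 + 0.5·9.5·1.5² = 10.7 m

Phase 2 (coasting upward): v₀ = 14.2 m/s, a = -10 m/s².
v = v₀ + at → t = (0 − 14.2) / -10 = 1.43 s
v² = v₀² + 2aΔx → Δx = (0² − 14.2²)/(2·-10) = 10.2 m

Phase 3 (free fall): v₀ = 0 m/s, a = -10 m/s².
Falls 20.8 m from rest: t = √(2·20.8/10) = 2.04 s; v = g·t = 20.4 m/s.
Total time = 1.50 + 1.43 + 2.04 = 4.97 s

4.97 s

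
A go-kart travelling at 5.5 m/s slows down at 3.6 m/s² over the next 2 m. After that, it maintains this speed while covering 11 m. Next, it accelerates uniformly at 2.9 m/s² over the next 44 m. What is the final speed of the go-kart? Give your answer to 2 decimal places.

Phase 1 (decelerating): v₀ = 5.50 m/s, a = -3.6 m/s².
v² = v₀² + 2aΔx = 5.50² + 2·-3.6·2 = 15.8 → v = 3.98 m/s
t = (v − v₀)/a = (3.98 − 5.50)/-3.6 = 0.422 s

Phase 2 (constant speed): v₀ = 3.98 m/s, a = 0 m/s².
Constant speed: t = d/v = 11/3.98 = 2.76 s

Phase 3 (accelerating): v₀ = 3.98 m/s, a = 2.9 m/s².
v² = v₀² + 2aΔx = 3.98² + 2·2.9·44 = 271 → v = 16.5 m/s
t = (v − v₀)/a = (16.5 − 3.98)/2.9 = 4.30 s
Final speed = 16.5 m/s

16.46 m/s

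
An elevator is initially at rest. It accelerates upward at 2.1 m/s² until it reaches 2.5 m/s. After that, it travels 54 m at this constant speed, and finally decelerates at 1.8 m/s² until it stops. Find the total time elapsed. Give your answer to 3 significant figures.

24.2 s

Phase 1 (accelerating): v₀ = 0 m/s, a = 2.1 m/s².
v = v₀ + at → t = (2.5 − 0) / 2.1 = 1.19 s
v² = v₀² + 2aΔx → Δx = (2.5² − 0²)/(2·2.1) = 1.49 m

Phase 2 (constant speed): v₀ = 2.50 m/s, a = 0 m/s².
Constant speed: t = d/v = 54/2.50 = 21.6 s

Phase 3 (decelerating): v₀ = 2.50 m/s, a = -1.8 m/s².
v = v₀ + at → t = (0 − 2.50) / -1.8 = 1.39 s
v² = v₀² + 2aΔx → Δx = (0² − 2.50²)/(2·-1.8) = 1.74 m
Total time = 1.19 + 21.6 + 1.39 = 24.2 s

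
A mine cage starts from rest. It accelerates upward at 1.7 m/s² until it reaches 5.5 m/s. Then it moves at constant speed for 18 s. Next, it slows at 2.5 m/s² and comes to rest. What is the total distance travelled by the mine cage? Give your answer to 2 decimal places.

Phase 1 (accelerating): v₀ = 0 m/s, a = 1.7 m/s².
v = v₀ + at → t = (5.5 − 0) / 1.7 = 3.24 s
v² = v₀² + 2aΔx → Δx = (5.5² − 0²)/(2·1.7) = 8.90 m

Phase 2 (constant speed): v₀ = 5.50 m/s, a = 0 m/s².
v = v₀ + at = 5.50 + (0)(18) = 5.50 m/s
Δx = v₀t + ½at² = 5.50·18 + 0.5·0·18² = 99.0 m

Phase 3 (decelerating): v₀ = 5.50 m/s, a = -2.5 m/s².
v = v₀ + at → t = (0 − 5.50) / -2.5 = 2.20 s
v² = v₀² + 2aΔx → Δx = (0² − 5.50²)/(2·-2.5) = 6.05 m
Total distance = 8.90 + 99.0 + 6.05 = 114 m

113.95 m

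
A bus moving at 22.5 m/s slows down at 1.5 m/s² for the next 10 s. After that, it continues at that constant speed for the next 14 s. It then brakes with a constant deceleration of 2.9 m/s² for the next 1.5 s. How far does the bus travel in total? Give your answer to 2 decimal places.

Phase 1 (decelerating): v₀ = 22.5 m/s, a = -1.5 m/s².
v = v₀ + at = 22.5 + (-1.5)(10) = 7.50 m/s
Δx = v₀t + ½at² = 22.5·10 + 0.5·-1.5·10² = 150 m

Phase 2 (constant speed): v₀ = 7.50 m/s, a = 0 m/s².
v = v₀ + at = 7.50 + (0)(14) = 7.50 m/s
Δx = v₀t + ½at² = 7.50·14 + 0.5·0·14² = 105 m

Phase 3 (decelerating): v₀ = 7.50 m/s, a = -2.9 m/s².
v = v₀ + at = 7.50 + (-2.9)(1.5) = 3.15 m/s
Δx = v₀t + ½at² = 7.50·1.5 + 0.5·-2.9·1.5² = 7.99 m
Total distance = 150 + 105 + 7.99 = 263 m

262.99 m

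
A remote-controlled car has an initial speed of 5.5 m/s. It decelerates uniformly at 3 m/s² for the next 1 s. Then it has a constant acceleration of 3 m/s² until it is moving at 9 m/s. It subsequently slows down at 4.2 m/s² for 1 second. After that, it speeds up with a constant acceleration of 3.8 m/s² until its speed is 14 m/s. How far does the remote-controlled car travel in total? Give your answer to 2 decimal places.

Phase 1 (decelerating): v₀ = 5.50 m/s, a = -3 m/s².
v = v₀ + at = 5.50 + (-3)(1) = 2.50 m/s
Δx = v₀t + ½at² = 5.50·1 + 0.5·-3·1² = 4.00 m

Phase 2 (accelerating): v₀ = 2.50 m/s, a = 3 m/s².
v = v₀ + at → t = (9 − 2.50) / 3 = 2.17 s
v² = v₀² + 2aΔx → Δx = (9² − 2.50²)/(2·3) = 12.5 m

Phase 3 (decelerating): v₀ = 9.00 m/s, a = -4.2 m/s².
v = v₀ + at = 9.00 + (-4.2)(1) = 4.80 m/s
Δx = v₀t + ½at² = 9.00·1 + 0.5·-4.2·1² = 6.90 m

Phase 4 (accelerating): v₀ = 4.80 m/s, a = 3.8 m/s².
v = v₀ + at → t = (14 − 4.80) / 3.8 = 2.42 s
v² = v₀² + 2aΔx → Δx = (14² − 4.80²)/(2·3.8) = 22.8 m
Total distance = 4.00 + 12.5 + 6.90 + 22.8 = 46.1 m

46.12 m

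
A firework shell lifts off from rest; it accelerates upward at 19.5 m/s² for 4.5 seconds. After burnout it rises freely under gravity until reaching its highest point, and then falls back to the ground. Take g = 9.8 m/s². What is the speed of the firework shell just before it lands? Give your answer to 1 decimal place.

107.6 m/s

Phase 1 (powered ascent): v₀ = 0 m/s, a = 19.5 m/s².
v = v₀ + at = 0 + (19.5)(4.5) = 87.8 m/s
Δx = v₀t + ½at² = 0·4.5 + 0.5·19.5·4.5² = 197 m

Phase 2 (coasting upward): v₀ = 87.8 m/s, a = -9.8 m/s².
v = v₀ + at → t = (0 − 87.8) / -9.8 = 8.95 s
v² = v₀² + 2aΔx → Δx = (0² − 87.8²)/(2·-9.8) = 393 m

Phase 3 (free fall): v₀ = 0 m/s, a = -9.8 m/s².
Falls 590 m from rest: t = √(2·590/9.8) = 11.0 s; v = g·t = 108 m/s.
Impact speed = 108 m/s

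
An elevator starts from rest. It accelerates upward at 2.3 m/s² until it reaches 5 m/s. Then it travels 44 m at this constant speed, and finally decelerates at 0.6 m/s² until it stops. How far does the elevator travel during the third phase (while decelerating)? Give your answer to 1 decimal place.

20.8 m

Phase 1 (accelerating): v₀ = 0 m/s, a = 2.3 m/s².
v = v₀ + at → t = (5 − 0) / 2.3 = 2.17 s
v² = v₀² + 2aΔx → Δx = (5² − 0²)/(2·2.3) = 5.43 m

Phase 2 (constant speed): v₀ = 5.00 m/s, a = 0 m/s².
Constant speed: t = d/v = 44/5.00 = 8.80 s

Phase 3 (decelerating): v₀ = 5.00 m/s, a = -0.6 m/s².
v = v₀ + at → t = (0 − 5.00) / -0.6 = 8.33 s
v² = v₀² + 2aΔx → Δx = (0² − 5.00²)/(2·-0.6) = 20.8 m
Distance in phase 3 = 20.8 m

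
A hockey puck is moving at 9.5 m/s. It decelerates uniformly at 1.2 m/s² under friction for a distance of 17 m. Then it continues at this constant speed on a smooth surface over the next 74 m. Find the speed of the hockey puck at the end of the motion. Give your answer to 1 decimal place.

Phase 1 (decelerating): v₀ = 9.50 m/s, a = -1.2 m/s².
v² = v₀² + 2aΔx = 9.50² + 2·-1.2·17 = 49.5 → v = 7.03 m/s
t = (v − v₀)/a = (7.03 − 9.50)/-1.2 = 2.06 s

Phase 2 (constant speed): v₀ = 7.03 m/s, a = 0 m/s².
Constant speed: t = d/v = 74/7.03 = 10.5 s
Final speed = 7.03 m/s

7.0 m/s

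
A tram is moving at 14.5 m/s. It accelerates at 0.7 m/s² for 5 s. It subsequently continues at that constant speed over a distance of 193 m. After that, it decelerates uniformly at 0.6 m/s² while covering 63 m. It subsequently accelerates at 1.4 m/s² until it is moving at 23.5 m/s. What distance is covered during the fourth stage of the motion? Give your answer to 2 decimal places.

Phase 1 (accelerating): v₀ = 14.5 m/s, a = 0.7 m/s².
v = v₀ + at = 14.5 + (0.7)(5) = 18.0 m/s
Δx = v₀t + ½at² = 14.5·5 + 0.5·0.7·5² = 81.2 m

Phase 2 (constant speed): v₀ = 18.0 m/s, a = 0 m/s².
Constant speed: t = d/v = 193/18.0 = 10.7 s

Phase 3 (decelerating): v₀ = 18.0 m/s, a = -0.6 m/s².
v² = v₀² + 2aΔx = 18.0² + 2·-0.6·63 = 248 → v = 15.8 m/s
t = (v − v₀)/a = (15.8 − 18.0)/-0.6 = 3.73 s

Phase 4 (accelerating): v₀ = 15.8 m/s, a = 1.4 m/s².
v = v₀ + at → t = (23.5 − 15.8) / 1.4 = 5.53 s
v² = v₀² + 2aΔx → Δx = (23.5² − 15.8²)/(2·1.4) = 109 m
Distance in phase 4 = 109 m

108.52 m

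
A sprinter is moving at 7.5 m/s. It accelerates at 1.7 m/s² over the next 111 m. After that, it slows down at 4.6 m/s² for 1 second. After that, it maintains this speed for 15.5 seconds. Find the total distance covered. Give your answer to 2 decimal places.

381.00 m

Phase 1 (accelerating): v₀ = 7.50 m/s, a = 1.7 m/s².
v² = v₀² + 2aΔx = 7.50² + 2·1.7·111 = 434 → v = 20.8 m/s
t = (v − v₀)/a = (20.8 − 7.50)/1.7 = 7.84 s

Phase 2 (decelerating): v₀ = 20.8 m/s, a = -4.6 m/s².
v = v₀ + at = 20.8 + (-4.6)(1) = 16.2 m/s
Δx = v₀t + ½at² = 20.8·1 + 0.5·-4.6·1² = 18.5 m

Phase 3 (constant speed): v₀ = 16.2 m/s, a = 0 m/s².
v = v₀ + at = 16.2 + (0)(15.5) = 16.2 m/s
Δx = v₀t + ½at² = 16.2·15.5 + 0.5·0·15.5² = 251 m
Total distance = 111 + 18.5 + 251 = 381 m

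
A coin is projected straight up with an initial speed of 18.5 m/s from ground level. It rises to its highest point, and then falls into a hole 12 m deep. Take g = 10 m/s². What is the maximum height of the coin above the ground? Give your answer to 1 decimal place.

Phase 1 (rising): v₀ = 18.5 m/s, a = -10 m/s².
v = v₀ + at → t = (0 − 18.5) / -10 = 1.85 s
v² = v₀² + 2aΔx → Δx = (0² − 18.5²)/(2·-10) = 17.1 m
Maximum height = 17.1 m

17.1 m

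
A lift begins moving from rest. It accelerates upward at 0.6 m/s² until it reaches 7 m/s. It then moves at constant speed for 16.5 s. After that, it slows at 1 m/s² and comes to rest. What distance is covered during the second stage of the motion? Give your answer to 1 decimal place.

Phase 1 (accelerating): v₀ = 0 m/s, a = 0.6 m/s².
v = v₀ + at → t = (7 − 0) / 0.6 = 11.7 s
v² = v₀² + 2aΔx → Δx = (7² − 0²)/(2·0.6) = 40.8 m

Phase 2 (constant speed): v₀ = 7.00 m/s, a = 0 m/s².
v = v₀ + at = 7.00 + (0)(16.5) = 7.00 m/s
Δx = v₀t + ½at² = 7.00·16.5 + 0.5·0·16.5² = 116 m
Distance in phase 2 = 116 m

115.5 m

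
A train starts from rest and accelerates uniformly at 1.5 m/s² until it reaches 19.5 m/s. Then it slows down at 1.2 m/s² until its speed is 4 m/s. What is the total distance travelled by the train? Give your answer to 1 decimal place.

Phase 1 (accelerating): v₀ = 0 m/s, a = 1.5 m/s².
v = v₀ + at → t = (19.5 − 0) / 1.5 = 13.0 s
v² = v₀² + 2aΔx → Δx = (19.5² − 0²)/(2·1.5) = 127 m

Phase 2 (decelerating): v₀ = 19.5 m/s, a = -1.2 m/s².
v = v₀ + at → t = (4 − 19.5) / -1.2 = 12.9 s
v² = v₀² + 2aΔx → Δx = (4² − 19.5²)/(2·-1.2) = 152 m
Total distance = 127 + 152 = 279 m

278.5 m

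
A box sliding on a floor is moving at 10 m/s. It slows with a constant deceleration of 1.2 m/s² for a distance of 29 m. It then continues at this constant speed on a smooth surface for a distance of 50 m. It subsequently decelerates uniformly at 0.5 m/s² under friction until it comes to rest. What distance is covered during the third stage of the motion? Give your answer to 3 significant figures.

30.4 m

Phase 1 (decelerating): v₀ = 10.0 m/s, a = -1.2 m/s².
v² = v₀² + 2aΔx = 10.0² + 2·-1.2·29 = 30.4 → v = 5.51 m/s
t = (v − v₀)/a = (5.51 − 10.0)/-1.2 = 3.74 s

Phase 2 (constant speed): v₀ = 5.51 m/s, a = 0 m/s².
Constant speed: t = d/v = 50/5.51 = 9.07 s

Phase 3 (decelerating): v₀ = 5.51 m/s, a = -0.5 m/s².
v = v₀ + at → t = (0 − 5.51) / -0.5 = 11.0 s
v² = v₀² + 2aΔx → Δx = (0² − 5.51²)/(2·-0.5) = 30.4 m
Distance in phase 3 = 30.4 m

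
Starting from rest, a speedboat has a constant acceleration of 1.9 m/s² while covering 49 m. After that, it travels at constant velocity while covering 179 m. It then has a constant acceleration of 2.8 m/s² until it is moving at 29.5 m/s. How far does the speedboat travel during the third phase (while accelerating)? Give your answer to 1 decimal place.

Phase 1 (accelerating): v₀ = 0 m/s, a = 1.9 m/s².
v² = v₀² + 2aΔx = 0² + 2·1.9·49 = 186 → v = 13.6 m/s
t = (v − v₀)/a = (13.6 − 0)/1.9 = 7.18 s

Phase 2 (constant speed): v₀ = 13.6 m/s, a = 0 m/s².
Constant speed: t = d/v = 179/13.6 = 13.1 s

Phase 3 (accelerating): v₀ = 13.6 m/s, a = 2.8 m/s².
v = v₀ + at → t = (29.5 − 13.6) / 2.8 = 5.66 s
v² = v₀² + 2aΔx → Δx = (29.5² − 13.6²)/(2·2.8) = 122 m
Distance in phase 3 = 122 m

122.2 m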